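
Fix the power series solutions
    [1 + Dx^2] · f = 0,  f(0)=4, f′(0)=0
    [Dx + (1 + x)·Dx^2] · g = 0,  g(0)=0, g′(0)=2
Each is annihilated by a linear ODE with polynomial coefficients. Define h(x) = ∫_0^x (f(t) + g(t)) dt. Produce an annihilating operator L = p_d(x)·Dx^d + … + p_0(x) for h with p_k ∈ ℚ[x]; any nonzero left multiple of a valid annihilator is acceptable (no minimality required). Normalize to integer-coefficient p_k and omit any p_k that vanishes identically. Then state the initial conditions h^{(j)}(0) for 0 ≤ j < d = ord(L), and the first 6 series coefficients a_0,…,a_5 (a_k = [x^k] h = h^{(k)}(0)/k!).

f: a_k = 4, 0, -2, 0, 1/6, 0, …
g: a_k = 0, 2, -1, 2/3, -1/2, 2/5, …
L₀ := lclm(L_f,L_g); ord L₀ ≤ 2+2.
h=∫h₀ ⇒ L = L₀·Dx.
L = (7 + 2·x + x^2)·Dx^2 + (3 + 5·x + 3·x^2 + x^3)·Dx^3 + (7 + 2·x + x^2)·Dx^4 + (3 + 5·x + 3·x^2 + x^3)·Dx^5  (order 5).
h: a_k = 0, 4, 1, -1, 1/6, -1/15, …
ICs: h(0) = 0, h′(0) = 4, h′′(0) = 2, h′′′(0) = -6, h′′′′(0) = 4.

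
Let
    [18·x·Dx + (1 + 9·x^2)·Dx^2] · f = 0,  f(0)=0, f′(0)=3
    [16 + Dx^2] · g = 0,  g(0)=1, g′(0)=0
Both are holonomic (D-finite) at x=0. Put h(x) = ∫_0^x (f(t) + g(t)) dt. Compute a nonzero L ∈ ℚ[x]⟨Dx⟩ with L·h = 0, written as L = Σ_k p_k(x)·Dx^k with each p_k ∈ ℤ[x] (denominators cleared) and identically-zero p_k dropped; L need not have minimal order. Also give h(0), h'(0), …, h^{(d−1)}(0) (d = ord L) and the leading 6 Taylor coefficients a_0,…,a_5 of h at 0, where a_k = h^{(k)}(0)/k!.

L = (-13248·x + 181440·x^3 + 186624·x^5)·Dx^2 + (-16 + 6048·x^2 + 66096·x^4 + 93312·x^6)·Dx^3 + (-828·x + 11340·x^3 + 11664·x^5)·Dx^4 + (-1 + 378·x^2 + 4131·x^4 + 5832·x^6)·Dx^5  (order 5).
h: a_k = 0, 1, 3/2, -8/3, -9/4, 32/15, …
ICs: h(0) = 0, h′(0) = 1, h′′(0) = 3, h′′′(0) = -16, h′′′′(0) = -54.

f: a_k = 0, 3, 0, -9, 0, 243/5, …
g: a_k = 1, 0, -8, 0, 32/3, 0, …
h₀=f+g: left-lcm gives L₀, ord ≤ 4.
∫: right-multiply L₀ by Dx.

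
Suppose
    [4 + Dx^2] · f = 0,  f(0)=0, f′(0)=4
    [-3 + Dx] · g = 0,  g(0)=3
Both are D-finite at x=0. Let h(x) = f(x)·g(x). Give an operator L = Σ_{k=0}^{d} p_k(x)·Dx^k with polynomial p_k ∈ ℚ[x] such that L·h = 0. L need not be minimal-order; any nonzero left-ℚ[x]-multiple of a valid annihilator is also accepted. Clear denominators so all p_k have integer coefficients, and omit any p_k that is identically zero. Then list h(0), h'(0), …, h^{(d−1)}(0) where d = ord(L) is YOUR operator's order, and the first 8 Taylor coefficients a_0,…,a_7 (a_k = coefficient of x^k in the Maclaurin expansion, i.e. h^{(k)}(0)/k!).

f: a_k = 0, 4, 0, -8/3, 0, 8/15, 0, -16/315, …
g: a_k = 3, 9, 27/2, 27/2, 81/8, 243/40, 243/80, 729/560, …
f·g: L₀ = L_f ⊗_s L_g, ord ≤ 2·1.
L = 13 - 6·Dx + Dx^2  (order 2).
h: a_k = 0, 12, 36, 46, 30, 61/10, -69/10, -3277/420, …
ICs: h(0) = 0, h′(0) = 12.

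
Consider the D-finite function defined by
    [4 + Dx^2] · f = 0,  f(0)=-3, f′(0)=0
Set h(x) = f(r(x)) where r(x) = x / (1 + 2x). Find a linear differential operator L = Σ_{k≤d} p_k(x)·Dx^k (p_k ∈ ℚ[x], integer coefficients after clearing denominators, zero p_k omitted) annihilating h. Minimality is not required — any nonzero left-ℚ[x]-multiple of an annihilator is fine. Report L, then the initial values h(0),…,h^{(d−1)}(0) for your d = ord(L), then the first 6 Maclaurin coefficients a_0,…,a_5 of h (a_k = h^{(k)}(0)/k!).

L = 4 + (4 + 24·x + 48·x^2 + 32·x^3)·Dx + (1 + 8·x + 24·x^2 + 32·x^3 + 16·x^4)·Dx^2  (order 2).
h: a_k = -3, 0, 6, -24, 70, -176, …
ICs: h(0) = -3, h′(0) = 0.

f: a_k = -3, 0, 6, 0, -2, 0, …
L₀ from L_f via x↦r, Dx↦r'^{-1}Dx.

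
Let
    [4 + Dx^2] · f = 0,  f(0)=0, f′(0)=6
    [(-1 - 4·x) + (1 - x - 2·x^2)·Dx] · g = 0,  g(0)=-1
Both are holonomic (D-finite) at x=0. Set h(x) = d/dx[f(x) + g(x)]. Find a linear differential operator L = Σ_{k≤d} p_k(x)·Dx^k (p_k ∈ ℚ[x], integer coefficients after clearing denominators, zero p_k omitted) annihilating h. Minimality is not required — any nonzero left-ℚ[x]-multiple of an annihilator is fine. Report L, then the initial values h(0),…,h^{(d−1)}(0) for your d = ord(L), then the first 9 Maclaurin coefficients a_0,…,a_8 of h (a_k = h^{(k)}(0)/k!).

f: a_k = 0, 6, 0, -4, 0, 4/5, 0, -8/105, 0, …
g: a_k = -1, -1, -3, -5, -11, -21, -43, -85, -171, …
Weyl lclm of L_f,L_g ⇒ L₀ (ord ≤ 3).
h=h₀': d/dx-closure on L₀ ⇒ L.
L = (576 + 2400·x + 5616·x^2 + 3360·x^3 + 3840·x^4 + 1152·x^5 + 768·x^6) + (-68 - 236·x + 240·x^2 + 488·x^3 + 560·x^4 + 672·x^5 + 448·x^6 + 256·x^7)·Dx + (144 + 600·x + 1404·x^2 + 840·x^3 + 960·x^4 + 288·x^5 + 192·x^6)·Dx^2 + (-17 - 59·x + 60·x^2 + 122·x^3 + 140·x^4 + 168·x^5 + 112·x^6 + 64·x^7)·Dx^3  (order 3).
h: a_k = 5, -6, -27, -44, -101, -258, -8933/15, -1368, -322241/105, …
ICs: h(0) = 5, h′(0) = -6, h′′(0) = -54.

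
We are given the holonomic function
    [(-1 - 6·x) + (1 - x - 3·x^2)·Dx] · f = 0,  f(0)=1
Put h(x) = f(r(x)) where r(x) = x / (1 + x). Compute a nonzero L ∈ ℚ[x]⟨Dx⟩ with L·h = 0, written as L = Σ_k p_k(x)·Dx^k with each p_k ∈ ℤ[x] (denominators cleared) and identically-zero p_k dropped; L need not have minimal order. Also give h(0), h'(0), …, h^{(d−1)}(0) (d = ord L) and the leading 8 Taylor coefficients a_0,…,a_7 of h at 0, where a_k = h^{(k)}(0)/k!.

f: a_k = 1, 1, 4, 7, 19, 40, 97, 217, …
L₀ from L_f via x↦r, Dx↦r'^{-1}Dx.
L = (1 + 7·x) + (-1 - 2·x + 2·x^2 + 3·x^3)·Dx  (order 1).
h: a_k = 1, 1, 3, 0, 9, -9, 36, -63, …
ICs: h(0) = 1.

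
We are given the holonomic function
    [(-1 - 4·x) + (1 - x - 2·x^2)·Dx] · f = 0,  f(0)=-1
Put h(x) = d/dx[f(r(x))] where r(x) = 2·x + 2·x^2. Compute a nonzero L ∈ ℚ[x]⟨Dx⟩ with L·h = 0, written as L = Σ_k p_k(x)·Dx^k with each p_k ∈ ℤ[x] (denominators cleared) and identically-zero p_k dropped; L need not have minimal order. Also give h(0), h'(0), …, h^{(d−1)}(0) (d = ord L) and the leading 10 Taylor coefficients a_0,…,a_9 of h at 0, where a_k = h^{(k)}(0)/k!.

f: a_k = -1, -1, -3, -5, -11, -21, -43, -85, -171, -341, …
Substitute x→r, Dx→(1/r')Dx; clear ⇒ L₀.
Derive L from L₀ (diff closure).
L = (14 + 108·x + 444·x^2 + 1312·x^3 + 2256·x^4 + 1920·x^5 + 640·x^6) + (-1 - 8·x + 6·x^2 + 148·x^3 + 440·x^4 + 624·x^5 + 448·x^6 + 128·x^7)·Dx  (order 1).
h: a_k = -2, -28, -192, -1232, -7480, -43248, -243712, -1344896, -7305120, -39192000, …
ICs: h(0) = -2.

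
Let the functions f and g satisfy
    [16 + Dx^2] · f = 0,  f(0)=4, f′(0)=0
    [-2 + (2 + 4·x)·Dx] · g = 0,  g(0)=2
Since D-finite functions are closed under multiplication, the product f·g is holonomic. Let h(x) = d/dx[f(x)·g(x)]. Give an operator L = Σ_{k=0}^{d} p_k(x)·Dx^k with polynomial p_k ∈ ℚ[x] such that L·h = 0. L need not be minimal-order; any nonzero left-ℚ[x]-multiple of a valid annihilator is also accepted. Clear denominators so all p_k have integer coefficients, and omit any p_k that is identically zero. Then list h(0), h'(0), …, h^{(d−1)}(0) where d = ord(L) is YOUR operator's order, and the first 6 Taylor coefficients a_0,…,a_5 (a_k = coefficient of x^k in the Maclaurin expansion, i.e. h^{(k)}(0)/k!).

f: a_k = 4, 0, -32, 0, 128/3, 0, …
g: a_k = 2, 2, -1, 1, -5/4, 7/4, …
f·g: L₀ = L_f ⊗_s L_g, ord ≤ 2·1.
Differentiate: ansatz ord ≤ ord L₀ ⇒ L.
L = (413 + 2688·x + 6784·x^2 + 8192·x^3 + 4096·x^4) + (-26 - 180·x - 384·x^2 - 256·x^3)·Dx + (19 + 140·x + 396·x^2 + 512·x^3 + 256·x^4)·Dx^2  (order 2).
h: a_k = 8, -136, -180, 1348/3, 905/3, -5281/15, …
ICs: h(0) = 8, h′(0) = -136.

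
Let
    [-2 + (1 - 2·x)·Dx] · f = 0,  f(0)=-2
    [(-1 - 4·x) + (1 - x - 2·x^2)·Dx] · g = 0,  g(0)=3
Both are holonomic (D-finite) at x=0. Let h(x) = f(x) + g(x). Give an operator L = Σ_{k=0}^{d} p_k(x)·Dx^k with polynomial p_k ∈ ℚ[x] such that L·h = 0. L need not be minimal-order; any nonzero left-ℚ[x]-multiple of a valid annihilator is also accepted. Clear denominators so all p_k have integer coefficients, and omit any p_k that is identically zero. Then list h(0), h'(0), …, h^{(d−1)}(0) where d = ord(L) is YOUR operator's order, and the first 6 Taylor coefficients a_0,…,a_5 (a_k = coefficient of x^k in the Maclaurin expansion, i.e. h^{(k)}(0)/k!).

L = -4 + (-2 - 8·x)·Dx + (1 - x - 2·x^2)·Dx^2  (order 2).
h: a_k = 1, -1, 1, -1, 1, -1, …
ICs: h(0) = 1, h′(0) = -1.

f: a_k = -2, -4, -8, -16, -32, -64, …
g: a_k = 3, 3, 9, 15, 33, 63, …
f+g: L₀ = lclm(L_f,L_g), ord ≤ 1+1.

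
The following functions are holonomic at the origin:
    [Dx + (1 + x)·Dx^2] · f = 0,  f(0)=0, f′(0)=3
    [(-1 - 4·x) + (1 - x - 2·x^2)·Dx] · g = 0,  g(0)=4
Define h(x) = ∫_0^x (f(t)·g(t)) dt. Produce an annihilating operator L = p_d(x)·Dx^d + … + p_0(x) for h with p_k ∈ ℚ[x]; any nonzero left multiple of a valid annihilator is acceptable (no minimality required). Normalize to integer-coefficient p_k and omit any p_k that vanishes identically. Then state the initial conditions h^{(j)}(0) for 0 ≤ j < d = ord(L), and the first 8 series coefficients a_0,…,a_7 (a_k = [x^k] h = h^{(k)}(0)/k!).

f: a_k = 0, 3, -3/2, 1, -3/4, 3/5, -1/2, 3/7, …
g: a_k = 4, 4, 12, 20, 44, 84, 172, 340, …
Sym-product of L_f,L_g gives L₀ (≤ ord 2).
∫: right-multiply L₀ by Dx.
L = (5 + 8·x)·Dx + (1 + 11·x + 10·x^2)·Dx^2 + (-1 + 3·x^2 + 2·x^3)·Dx^3  (order 3).
h: a_k = 0, 0, 6, 2, 17/2, 43/5, 189/10, 141/5, …
ICs: h(0) = 0, h′(0) = 0, h′′(0) = 12.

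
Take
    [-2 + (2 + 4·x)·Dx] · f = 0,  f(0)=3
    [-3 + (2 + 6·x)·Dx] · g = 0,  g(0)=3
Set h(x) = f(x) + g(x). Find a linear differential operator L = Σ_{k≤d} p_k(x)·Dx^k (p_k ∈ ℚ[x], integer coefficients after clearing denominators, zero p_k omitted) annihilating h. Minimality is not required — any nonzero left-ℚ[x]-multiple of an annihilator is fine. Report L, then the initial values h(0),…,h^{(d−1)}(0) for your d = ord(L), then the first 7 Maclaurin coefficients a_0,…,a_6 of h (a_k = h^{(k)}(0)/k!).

L = -3 + (5 + 12·x)·Dx + (2 + 10·x + 12·x^2)·Dx^2  (order 2).
h: a_k = 6, 15/2, -39/8, 105/16, -1455/128, 5775/256, -49959/1024, …
ICs: h(0) = 6, h′(0) = 15/2.

f: a_k = 3, 3, -3/2, 3/2, -15/8, 21/8, -63/16, …
g: a_k = 3, 9/2, -27/8, 81/16, -1215/128, 5103/256, -45927/1024, …
Weyl lclm of L_f,L_g ⇒ L₀ (ord ≤ 2).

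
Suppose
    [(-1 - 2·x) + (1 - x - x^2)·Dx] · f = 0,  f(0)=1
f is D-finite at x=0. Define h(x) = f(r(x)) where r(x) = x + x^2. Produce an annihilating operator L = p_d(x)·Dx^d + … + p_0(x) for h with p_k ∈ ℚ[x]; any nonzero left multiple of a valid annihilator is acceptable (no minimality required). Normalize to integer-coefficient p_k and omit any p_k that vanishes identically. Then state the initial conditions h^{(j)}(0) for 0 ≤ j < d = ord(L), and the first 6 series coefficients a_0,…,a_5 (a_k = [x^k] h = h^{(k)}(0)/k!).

f: a_k = 1, 1, 2, 3, 5, 8, …
Substitute x→r, Dx→(1/r')Dx; clear ⇒ L₀.
L = (1 + 4·x + 6·x^2 + 4·x^3) + (-1 + x + 2·x^2 + 2·x^3 + x^4)·Dx  (order 1).
h: a_k = 1, 1, 3, 7, 16, 37, …
ICs: h(0) = 1.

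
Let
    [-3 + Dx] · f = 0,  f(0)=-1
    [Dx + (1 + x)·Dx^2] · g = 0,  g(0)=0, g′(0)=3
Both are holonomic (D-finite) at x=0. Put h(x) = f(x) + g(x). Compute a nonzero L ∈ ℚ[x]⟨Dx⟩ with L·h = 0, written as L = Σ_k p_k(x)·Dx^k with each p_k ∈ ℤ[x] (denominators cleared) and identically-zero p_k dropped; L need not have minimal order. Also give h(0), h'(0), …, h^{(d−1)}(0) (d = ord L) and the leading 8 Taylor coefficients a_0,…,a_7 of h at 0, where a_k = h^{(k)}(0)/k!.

L = (-15 - 9·x)·Dx + (-7 - 18·x - 9·x^2)·Dx^2 + (4 + 7·x + 3·x^2)·Dx^3  (order 3).
h: a_k = -1, 0, -6, -7/2, -33/8, -57/40, -121/80, -3/560, …
ICs: h(0) = -1, h′(0) = 0, h′′(0) = -12.

f: a_k = -1, -3, -9/2, -9/2, -27/8, -81/40, -81/80, -243/560, …
g: a_k = 0, 3, -3/2, 1, -3/4, 3/5, -1/2, 3/7, …
h₀=f+g: left-lcm gives L₀, ord ≤ 3.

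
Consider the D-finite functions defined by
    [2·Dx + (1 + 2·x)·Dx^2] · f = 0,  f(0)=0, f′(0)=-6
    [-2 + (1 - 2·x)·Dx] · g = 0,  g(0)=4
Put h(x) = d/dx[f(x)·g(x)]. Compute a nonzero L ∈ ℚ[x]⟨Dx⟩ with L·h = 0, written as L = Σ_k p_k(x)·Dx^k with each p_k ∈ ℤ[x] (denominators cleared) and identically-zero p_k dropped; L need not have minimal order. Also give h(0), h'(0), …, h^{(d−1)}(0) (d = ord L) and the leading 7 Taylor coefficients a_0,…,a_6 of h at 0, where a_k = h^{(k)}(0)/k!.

f: a_k = 0, -6, 6, -8, 12, -96/5, 32, …
g: a_k = 4, 8, 16, 32, 64, 128, 256, …
Product ⇒ symmetric product L₀, ord ≤ 2.
h₀' ⇒ L via d/dx closure of L₀.
L = 16 + (2 + 20·x)·Dx + (-1 + 4·x^2)·Dx^2  (order 2).
h: a_k = -24, -48, -240, -448, -1504, -14208/5, -40832/5, …
ICs: h(0) = -24, h′(0) = -48.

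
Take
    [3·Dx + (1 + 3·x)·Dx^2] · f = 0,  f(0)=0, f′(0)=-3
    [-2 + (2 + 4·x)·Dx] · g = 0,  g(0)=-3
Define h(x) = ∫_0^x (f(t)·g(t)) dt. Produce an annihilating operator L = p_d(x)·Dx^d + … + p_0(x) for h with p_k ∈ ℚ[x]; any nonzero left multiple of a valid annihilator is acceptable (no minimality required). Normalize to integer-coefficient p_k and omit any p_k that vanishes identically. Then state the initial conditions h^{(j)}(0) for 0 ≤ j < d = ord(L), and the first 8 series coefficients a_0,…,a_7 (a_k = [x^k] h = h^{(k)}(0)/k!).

L = 3·x·Dx + (1 + 2·x)·Dx^2 + (1 + 7·x + 16·x^2 + 12·x^3)·Dx^3  (order 3).
h: a_k = 0, 0, 9/2, -3/2, 9/4, -9/2, 789/80, -12681/560, …
ICs: h(0) = 0, h′(0) = 0, h′′(0) = 9.

f: a_k = 0, -3, 9/2, -9, 81/4, -243/5, 243/2, -2187/7, …
g: a_k = -3, -3, 3/2, -3/2, 15/8, -21/8, 63/16, -99/16, …
Product ⇒ symmetric product L₀, ord ≤ 2.
Integrate: L := L₀·Dx.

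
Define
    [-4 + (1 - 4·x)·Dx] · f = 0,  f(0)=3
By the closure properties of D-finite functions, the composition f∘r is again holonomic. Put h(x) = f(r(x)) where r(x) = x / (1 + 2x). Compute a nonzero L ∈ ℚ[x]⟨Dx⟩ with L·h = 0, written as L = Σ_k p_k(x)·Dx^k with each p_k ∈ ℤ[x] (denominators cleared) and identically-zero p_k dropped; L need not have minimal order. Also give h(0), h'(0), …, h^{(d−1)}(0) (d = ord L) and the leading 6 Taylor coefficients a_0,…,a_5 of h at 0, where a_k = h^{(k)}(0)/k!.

f: a_k = 3, 12, 48, 192, 768, 3072, …
L₀ from L_f via x↦r, Dx↦r'^{-1}Dx.
L = 4 + (-1 + 4·x^2)·Dx  (order 1).
h: a_k = 3, 12, 24, 48, 96, 192, …
ICs: h(0) = 3.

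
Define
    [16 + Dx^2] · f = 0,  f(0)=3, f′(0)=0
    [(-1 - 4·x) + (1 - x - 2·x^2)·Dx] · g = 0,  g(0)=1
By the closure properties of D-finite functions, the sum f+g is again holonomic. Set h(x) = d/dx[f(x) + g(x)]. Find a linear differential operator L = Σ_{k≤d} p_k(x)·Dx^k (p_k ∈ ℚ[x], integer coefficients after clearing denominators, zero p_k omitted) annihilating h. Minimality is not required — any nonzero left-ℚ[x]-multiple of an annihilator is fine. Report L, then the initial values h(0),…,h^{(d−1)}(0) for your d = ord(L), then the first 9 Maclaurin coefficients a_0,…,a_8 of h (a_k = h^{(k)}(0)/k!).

L = (2880 + 9600·x + 20736·x^2 + 7680·x^3 + 15360·x^4 + 18432·x^5 + 12288·x^6) + (-368 - 1040·x + 2400·x^2 + 2048·x^3 - 2560·x^4 + 1536·x^5 + 7168·x^6 + 4096·x^7)·Dx + (180 + 600·x + 1296·x^2 + 480·x^3 + 960·x^4 + 1152·x^5 + 768·x^6)·Dx^2 + (-23 - 65·x + 150·x^2 + 128·x^3 - 160·x^4 + 96·x^5 + 448·x^6 + 256·x^7)·Dx^3  (order 3).
h: a_k = 1, -42, 15, 172, 105, 778/5, 595, 147736/105, 3069, …
ICs: h(0) = 1, h′(0) = -42, h′′(0) = 30.

f: a_k = 3, 0, -24, 0, 32, 0, -256/15, 0, 512/105, …
g: a_k = 1, 1, 3, 5, 11, 21, 43, 85, 171, …
f+g: L₀ = lclm(L_f,L_g), ord ≤ 2+1.
Derive L from L₀ (diff closure).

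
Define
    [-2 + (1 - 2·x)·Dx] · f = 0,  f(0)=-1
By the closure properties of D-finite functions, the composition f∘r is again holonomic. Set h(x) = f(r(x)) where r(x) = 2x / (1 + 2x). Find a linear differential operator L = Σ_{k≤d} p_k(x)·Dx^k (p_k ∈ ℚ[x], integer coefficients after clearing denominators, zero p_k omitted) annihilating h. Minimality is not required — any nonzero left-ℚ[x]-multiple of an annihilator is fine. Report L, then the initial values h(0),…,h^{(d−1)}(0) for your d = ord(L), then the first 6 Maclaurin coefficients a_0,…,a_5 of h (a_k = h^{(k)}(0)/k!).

L = 4 + (-1 + 4·x^2)·Dx  (order 1).
h: a_k = -1, -4, -8, -16, -32, -64, …
ICs: h(0) = -1.

f: a_k = -1, -2, -4, -8, -16, -32, …
h₀=f(r): pull back L_f along r ⇒ L₀.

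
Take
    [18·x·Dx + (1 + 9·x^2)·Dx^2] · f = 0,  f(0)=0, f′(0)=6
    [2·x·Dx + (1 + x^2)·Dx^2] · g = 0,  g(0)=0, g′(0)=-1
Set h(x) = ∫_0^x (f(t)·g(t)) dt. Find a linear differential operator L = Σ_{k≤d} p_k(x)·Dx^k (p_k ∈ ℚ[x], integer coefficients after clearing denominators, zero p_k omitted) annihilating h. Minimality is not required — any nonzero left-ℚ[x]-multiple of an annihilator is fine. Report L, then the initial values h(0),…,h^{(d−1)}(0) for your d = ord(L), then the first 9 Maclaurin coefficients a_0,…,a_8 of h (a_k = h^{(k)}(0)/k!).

L = (-216·x - 3600·x^3 - 5184·x^5 + 6480·x^7 + 17496·x^9)·Dx^2 + (-40 - 1452·x^2 - 6480·x^4 - 4536·x^6 + 22680·x^8 + 26244·x^10)·Dx^3 + (-80·x - 980·x^3 - 2160·x^5 + 2952·x^7 + 12960·x^9 + 8748·x^11)·Dx^4 + (-1 - 20·x^2 - 109·x^4 + 981·x^8 + 1620·x^10 + 729·x^12)·Dx^5  (order 5).
h: a_k = 0, 0, 0, -2, 0, 4, 0, -522/35, 0, …
ICs: h(0) = 0, h′(0) = 0, h′′(0) = 0, h′′′(0) = -12, h′′′′(0) = 0.

f: a_k = 0, 6, 0, -18, 0, 486/5, 0, -4374/7, 0, …
g: a_k = 0, -1, 0, 1/3, 0, -1/5, 0, 1/7, 0, …
Product ⇒ symmetric product L₀, ord ≤ 4.
h=∫₀ˣh₀: take L = L₀·Dx.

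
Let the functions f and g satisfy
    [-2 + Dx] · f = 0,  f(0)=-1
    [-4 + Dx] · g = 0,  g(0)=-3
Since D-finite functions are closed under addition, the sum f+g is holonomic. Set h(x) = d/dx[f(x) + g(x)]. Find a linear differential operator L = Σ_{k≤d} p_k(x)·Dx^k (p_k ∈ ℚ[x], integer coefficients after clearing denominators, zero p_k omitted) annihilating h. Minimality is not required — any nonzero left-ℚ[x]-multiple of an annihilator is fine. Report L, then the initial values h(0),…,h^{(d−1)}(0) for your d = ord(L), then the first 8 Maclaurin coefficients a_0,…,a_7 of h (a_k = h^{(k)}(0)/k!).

L = 8 - 6·Dx + Dx^2  (order 2).
h: a_k = -14, -52, -100, -392/3, -388/3, -1544/15, -616/9, -12304/315, …
ICs: h(0) = -14, h′(0) = -52.

f: a_k = -1, -2, -2, -4/3, -2/3, -4/15, -4/45, -8/315, …
g: a_k = -3, -12, -24, -32, -32, -128/5, -256/15, -1024/105, …
L₀ := lclm(L_f,L_g); ord L₀ ≤ 1+1.
h=h₀': d/dx-closure on L₀ ⇒ L.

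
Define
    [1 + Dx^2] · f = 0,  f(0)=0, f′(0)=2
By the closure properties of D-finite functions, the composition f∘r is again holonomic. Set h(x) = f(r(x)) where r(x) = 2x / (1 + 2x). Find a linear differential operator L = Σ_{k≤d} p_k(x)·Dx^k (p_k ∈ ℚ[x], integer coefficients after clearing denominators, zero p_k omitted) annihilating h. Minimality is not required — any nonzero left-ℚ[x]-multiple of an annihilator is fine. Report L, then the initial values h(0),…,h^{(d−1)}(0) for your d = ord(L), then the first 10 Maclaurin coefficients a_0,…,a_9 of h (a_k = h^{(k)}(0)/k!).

f: a_k = 0, 2, 0, -1/3, 0, 1/60, 0, -1/2520, 0, 1/181440, …
L₀ from L_f via x↦r, Dx↦r'^{-1}Dx.
L = 4 + (4 + 24·x + 48·x^2 + 32·x^3)·Dx + (1 + 8·x + 24·x^2 + 32·x^3 + 16·x^4)·Dx^2  (order 2).
h: a_k = 0, 4, -8, 40/3, -16, 8/15, 80, -110896/315, 50912/45, -1793432/567, …
ICs: h(0) = 0, h′(0) = 4.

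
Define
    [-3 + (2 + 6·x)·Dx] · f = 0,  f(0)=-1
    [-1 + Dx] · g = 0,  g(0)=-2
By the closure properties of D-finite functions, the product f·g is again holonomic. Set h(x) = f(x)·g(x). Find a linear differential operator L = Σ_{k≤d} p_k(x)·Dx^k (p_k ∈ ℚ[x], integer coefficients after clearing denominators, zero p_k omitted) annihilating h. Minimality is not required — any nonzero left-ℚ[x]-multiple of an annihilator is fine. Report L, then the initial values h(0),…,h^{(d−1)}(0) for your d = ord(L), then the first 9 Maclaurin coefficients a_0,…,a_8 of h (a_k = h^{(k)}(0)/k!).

L = (-5 - 6·x) + (2 + 6·x)·Dx  (order 1).
h: a_k = 2, 5, 7/4, 71/24, -671/192, 16157/1920, -88837/4608, 14933039/322560, -589833983/5160960, …
ICs: h(0) = 2.

f: a_k = -1, -3/2, 9/8, -27/16, 405/128, -1701/256, 15309/1024, -72171/2048, 2814669/32768, …
g: a_k = -2, -2, -1, -1/3, -1/12, -1/60, -1/360, -1/2520, -1/20160, …
Sym-product of L_f,L_g gives L₀ (≤ ord 1).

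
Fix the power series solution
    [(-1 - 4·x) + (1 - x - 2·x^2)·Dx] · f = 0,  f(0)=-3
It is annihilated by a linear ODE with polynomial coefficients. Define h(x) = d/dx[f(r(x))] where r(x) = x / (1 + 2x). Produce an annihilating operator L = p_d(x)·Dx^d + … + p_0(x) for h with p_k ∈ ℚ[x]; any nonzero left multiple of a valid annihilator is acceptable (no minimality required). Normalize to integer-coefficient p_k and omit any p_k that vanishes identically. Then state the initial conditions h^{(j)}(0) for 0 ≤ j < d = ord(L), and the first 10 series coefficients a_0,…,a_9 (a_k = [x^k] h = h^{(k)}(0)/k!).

L = 2 + (-1 - 11·x - 36·x^2 - 36·x^3)·Dx  (order 1).
h: a_k = -3, -6, 27, -108, 405, -1458, 5103, -17496, 59049, -196830, …
ICs: h(0) = -3.

f: a_k = -3, -3, -9, -15, -33, -63, -129, -255, -513, -1023, …
Substitute x→r, Dx→(1/r')Dx; clear ⇒ L₀.
h₀' ⇒ L via d/dx closure of L₀.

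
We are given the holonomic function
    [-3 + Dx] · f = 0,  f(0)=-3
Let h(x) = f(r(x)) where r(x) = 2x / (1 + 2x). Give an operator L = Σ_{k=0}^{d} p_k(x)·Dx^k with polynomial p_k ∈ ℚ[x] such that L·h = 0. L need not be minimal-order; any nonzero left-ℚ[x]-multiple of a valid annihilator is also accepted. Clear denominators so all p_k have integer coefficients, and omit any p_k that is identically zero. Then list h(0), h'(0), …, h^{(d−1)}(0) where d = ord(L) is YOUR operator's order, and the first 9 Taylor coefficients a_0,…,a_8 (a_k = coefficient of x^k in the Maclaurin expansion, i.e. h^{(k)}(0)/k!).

f: a_k = -3, -9, -27/2, -27/2, -81/8, -243/40, -243/80, -729/560, -2187/4480, …
L₀ from L_f via x↦r, Dx↦r'^{-1}Dx.
L = -6 + (1 + 4·x + 4·x^2)·Dx  (order 1).
h: a_k = -3, -18, -18, 36, -18, -252/5, 828/5, -9864/35, 9738/35, …
ICs: h(0) = -3.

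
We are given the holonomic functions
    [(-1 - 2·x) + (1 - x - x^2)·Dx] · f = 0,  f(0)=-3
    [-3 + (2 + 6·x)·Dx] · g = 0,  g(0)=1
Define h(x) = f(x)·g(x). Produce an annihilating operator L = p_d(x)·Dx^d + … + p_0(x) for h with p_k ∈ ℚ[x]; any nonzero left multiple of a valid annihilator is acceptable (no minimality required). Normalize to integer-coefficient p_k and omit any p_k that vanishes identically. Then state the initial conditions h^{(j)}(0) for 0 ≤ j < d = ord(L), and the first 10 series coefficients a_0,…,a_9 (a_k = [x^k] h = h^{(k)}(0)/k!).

L = (5 + 7·x + 9·x^2) + (-2 - 4·x + 8·x^2 + 6·x^3)·Dx  (order 1).
h: a_k = -3, -15/2, -57/8, -315/16, -2217/128, -14577/256, -30117/1024, -393363/2048, 1186455/32768, -52434741/65536, …
ICs: h(0) = -3.

f: a_k = -3, -3, -6, -9, -15, -24, -39, -63, -102, -165, …
g: a_k = 1, 3/2, -9/8, 27/16, -405/128, 1701/256, -15309/1024, 72171/2048, -2814669/32768, 14073345/65536, …
f·g: L₀ = L_f ⊗_s L_g, ord ≤ 1·1.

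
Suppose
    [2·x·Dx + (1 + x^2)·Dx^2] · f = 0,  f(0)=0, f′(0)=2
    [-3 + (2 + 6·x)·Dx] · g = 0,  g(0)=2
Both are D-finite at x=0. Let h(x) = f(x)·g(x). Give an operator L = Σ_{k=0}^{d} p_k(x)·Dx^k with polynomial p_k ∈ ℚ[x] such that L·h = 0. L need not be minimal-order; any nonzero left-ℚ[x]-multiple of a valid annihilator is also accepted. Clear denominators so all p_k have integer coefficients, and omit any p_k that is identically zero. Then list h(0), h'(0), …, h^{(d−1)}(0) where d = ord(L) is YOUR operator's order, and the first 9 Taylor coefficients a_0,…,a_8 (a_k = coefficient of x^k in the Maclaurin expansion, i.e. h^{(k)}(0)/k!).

L = (27 - 12·x - 9·x^2) + (-12 - 28·x + 36·x^2 + 36·x^3)·Dx + (4 + 24·x + 40·x^2 + 24·x^3 + 36·x^4)·Dx^2  (order 2).
h: a_k = 0, 4, 6, -35/6, 19/4, -1657/160, 8169/320, -511199/8960, 2376057/17920, …
ICs: h(0) = 0, h′(0) = 4.

f: a_k = 0, 2, 0, -2/3, 0, 2/5, 0, -2/7, 0, …
g: a_k = 2, 3, -9/4, 27/8, -405/64, 1701/128, -15309/512, 72171/1024, -2814669/16384, …
L₀ := L_f ⊗_s L_g (sym. prod.), ord ≤ 2.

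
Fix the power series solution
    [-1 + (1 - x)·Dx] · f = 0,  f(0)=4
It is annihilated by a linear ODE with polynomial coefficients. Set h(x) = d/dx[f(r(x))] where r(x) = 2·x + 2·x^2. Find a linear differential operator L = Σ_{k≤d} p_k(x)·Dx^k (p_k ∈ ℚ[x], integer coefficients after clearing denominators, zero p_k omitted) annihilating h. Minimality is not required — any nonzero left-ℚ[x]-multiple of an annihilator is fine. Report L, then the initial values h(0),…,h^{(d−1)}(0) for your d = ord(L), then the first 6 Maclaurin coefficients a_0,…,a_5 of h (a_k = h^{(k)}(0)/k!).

L = (6 + 12·x + 12·x^2) + (-1 + 6·x^2 + 4·x^3)·Dx  (order 1).
h: a_k = 8, 48, 192, 704, 2400, 7872, …
ICs: h(0) = 8.

f: a_k = 4, 4, 4, 4, 4, 4, …
Change of var in L_f (x↦r) gives L₀.
h₀' ⇒ L via d/dx closure of L₀.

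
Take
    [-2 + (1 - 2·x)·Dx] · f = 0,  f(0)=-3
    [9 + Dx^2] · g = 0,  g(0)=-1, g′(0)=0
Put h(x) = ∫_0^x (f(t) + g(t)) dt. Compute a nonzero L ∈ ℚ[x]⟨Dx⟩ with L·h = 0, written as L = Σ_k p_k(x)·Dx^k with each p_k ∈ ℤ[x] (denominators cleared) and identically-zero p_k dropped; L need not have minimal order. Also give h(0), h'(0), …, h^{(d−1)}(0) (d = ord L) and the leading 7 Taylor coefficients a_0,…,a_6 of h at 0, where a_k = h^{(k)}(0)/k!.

L = (594 - 648·x + 648·x^2)·Dx + (-153 + 630·x - 972·x^2 + 648·x^3)·Dx^2 + (66 - 72·x + 72·x^2)·Dx^3 + (-17 + 70·x - 108·x^2 + 72·x^3)·Dx^4  (order 4).
h: a_k = 0, -4, -3, -5/2, -6, -411/40, -16, …
ICs: h(0) = 0, h′(0) = -4, h′′(0) = -6, h′′′(0) = -15.

f: a_k = -3, -6, -12, -24, -48, -96, -192, …
g: a_k = -1, 0, 9/2, 0, -27/8, 0, 81/80, …
Weyl lclm of L_f,L_g ⇒ L₀ (ord ≤ 3).
h=∫₀ˣh₀: take L = L₀·Dx.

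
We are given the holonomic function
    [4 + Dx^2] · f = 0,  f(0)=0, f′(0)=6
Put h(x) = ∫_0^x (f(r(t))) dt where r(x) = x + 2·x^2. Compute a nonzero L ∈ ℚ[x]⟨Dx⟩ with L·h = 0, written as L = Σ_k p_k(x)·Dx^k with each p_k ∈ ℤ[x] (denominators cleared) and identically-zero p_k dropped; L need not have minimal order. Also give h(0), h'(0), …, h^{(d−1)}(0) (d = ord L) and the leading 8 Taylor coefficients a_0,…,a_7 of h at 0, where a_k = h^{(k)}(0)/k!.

f: a_k = 0, 6, 0, -4, 0, 4/5, 0, -8/105, …
Change of var in L_f (x↦r) gives L₀.
∫: right-multiply L₀ by Dx.
L = (4 + 48·x + 192·x^2 + 256·x^3)·Dx - 4·Dx^2 + (1 + 4·x)·Dx^3  (order 3).
h: a_k = 0, 0, 3, 4, -1, -24/5, -118/15, -24/7, …
ICs: h(0) = 0, h′(0) = 0, h′′(0) = 6.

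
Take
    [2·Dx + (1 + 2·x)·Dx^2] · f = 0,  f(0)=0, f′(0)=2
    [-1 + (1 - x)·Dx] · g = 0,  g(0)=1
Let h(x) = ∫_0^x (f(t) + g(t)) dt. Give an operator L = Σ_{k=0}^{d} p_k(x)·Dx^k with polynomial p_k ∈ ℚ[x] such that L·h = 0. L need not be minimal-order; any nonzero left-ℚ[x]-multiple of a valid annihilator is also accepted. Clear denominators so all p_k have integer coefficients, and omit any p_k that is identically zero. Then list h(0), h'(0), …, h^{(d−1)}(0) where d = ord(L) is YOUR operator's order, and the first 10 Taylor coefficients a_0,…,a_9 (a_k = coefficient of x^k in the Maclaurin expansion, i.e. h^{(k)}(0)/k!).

L = (-14 - 4·x)·Dx^2 + (1 - 20·x - 8·x^2)·Dx^3 + (2 + 3·x - 3·x^2 - 2·x^3)·Dx^4  (order 4).
h: a_k = 0, 1, 3/2, -1/3, 11/12, -3/5, 37/30, -29/21, 135/56, -31/9, …
ICs: h(0) = 0, h′(0) = 1, h′′(0) = 3, h′′′(0) = -2.

f: a_k = 0, 2, -2, 8/3, -4, 32/5, -32/3, 128/7, -32, 512/9, …
g: a_k = 1, 1, 1, 1, 1, 1, 1, 1, 1, 1, …
Weyl lclm of L_f,L_g ⇒ L₀ (ord ≤ 3).
h=∫h₀ ⇒ L = L₀·Dx.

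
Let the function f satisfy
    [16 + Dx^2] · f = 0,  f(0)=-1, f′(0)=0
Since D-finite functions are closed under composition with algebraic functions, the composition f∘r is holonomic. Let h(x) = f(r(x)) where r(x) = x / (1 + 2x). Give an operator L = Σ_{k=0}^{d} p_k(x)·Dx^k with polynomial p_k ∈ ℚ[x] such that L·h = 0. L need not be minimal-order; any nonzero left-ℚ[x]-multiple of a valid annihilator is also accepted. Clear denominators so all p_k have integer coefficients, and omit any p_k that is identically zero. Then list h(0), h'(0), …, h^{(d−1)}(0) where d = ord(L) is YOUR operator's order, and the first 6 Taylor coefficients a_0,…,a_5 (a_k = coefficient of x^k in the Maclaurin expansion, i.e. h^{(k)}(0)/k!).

f: a_k = -1, 0, 8, 0, -32/3, 0, …
f∘r: x↦r, Dx↦Dx/r' in L_f ⇒ L₀.
L = 16 + (4 + 24·x + 48·x^2 + 32·x^3)·Dx + (1 + 8·x + 24·x^2 + 32·x^3 + 16·x^4)·Dx^2  (order 2).
h: a_k = -1, 0, 8, -32, 256/3, -512/3, …
ICs: h(0) = -1, h′(0) = 0.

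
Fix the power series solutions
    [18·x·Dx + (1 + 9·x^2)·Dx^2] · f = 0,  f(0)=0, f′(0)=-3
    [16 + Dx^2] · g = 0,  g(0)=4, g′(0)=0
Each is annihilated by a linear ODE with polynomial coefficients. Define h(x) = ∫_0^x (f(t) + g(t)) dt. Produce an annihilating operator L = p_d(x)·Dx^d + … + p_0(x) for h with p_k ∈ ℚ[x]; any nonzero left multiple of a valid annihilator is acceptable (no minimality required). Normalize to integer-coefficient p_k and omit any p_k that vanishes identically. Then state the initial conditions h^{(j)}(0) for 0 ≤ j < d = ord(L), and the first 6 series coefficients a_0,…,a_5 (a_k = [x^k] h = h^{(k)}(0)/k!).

L = (-13248·x + 181440·x^3 + 186624·x^5)·Dx^2 + (-16 + 6048·x^2 + 66096·x^4 + 93312·x^6)·Dx^3 + (-828·x + 11340·x^3 + 11664·x^5)·Dx^4 + (-1 + 378·x^2 + 4131·x^4 + 5832·x^6)·Dx^5  (order 5).
h: a_k = 0, 4, -3/2, -32/3, 9/4, 128/15, …
ICs: h(0) = 0, h′(0) = 4, h′′(0) = -3, h′′′(0) = -64, h′′′′(0) = 54.

f: a_k = 0, -3, 0, 9, 0, -243/5, …
g: a_k = 4, 0, -32, 0, 128/3, 0, …
f+g: L₀ = lclm(L_f,L_g), ord ≤ 2+2.
∫: right-multiply L₀ by Dx.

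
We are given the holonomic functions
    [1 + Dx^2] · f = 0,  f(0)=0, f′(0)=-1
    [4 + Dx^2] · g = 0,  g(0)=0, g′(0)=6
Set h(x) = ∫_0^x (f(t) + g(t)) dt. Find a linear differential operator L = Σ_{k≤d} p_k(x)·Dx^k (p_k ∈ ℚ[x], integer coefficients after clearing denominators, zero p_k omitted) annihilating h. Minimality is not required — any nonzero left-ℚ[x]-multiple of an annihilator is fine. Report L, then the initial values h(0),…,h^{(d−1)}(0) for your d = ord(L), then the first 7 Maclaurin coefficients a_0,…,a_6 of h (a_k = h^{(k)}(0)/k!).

L = 4·Dx + 5·Dx^3 + Dx^5  (order 5).
h: a_k = 0, 0, 5/2, 0, -23/24, 0, 19/144, …
ICs: h(0) = 0, h′(0) = 0, h′′(0) = 5, h′′′(0) = 0, h′′′′(0) = -23.

f: a_k = 0, -1, 0, 1/6, 0, -1/120, 0, …
g: a_k = 0, 6, 0, -4, 0, 4/5, 0, …
Weyl lclm of L_f,L_g ⇒ L₀ (ord ≤ 4).
∫: right-multiply L₀ by Dx.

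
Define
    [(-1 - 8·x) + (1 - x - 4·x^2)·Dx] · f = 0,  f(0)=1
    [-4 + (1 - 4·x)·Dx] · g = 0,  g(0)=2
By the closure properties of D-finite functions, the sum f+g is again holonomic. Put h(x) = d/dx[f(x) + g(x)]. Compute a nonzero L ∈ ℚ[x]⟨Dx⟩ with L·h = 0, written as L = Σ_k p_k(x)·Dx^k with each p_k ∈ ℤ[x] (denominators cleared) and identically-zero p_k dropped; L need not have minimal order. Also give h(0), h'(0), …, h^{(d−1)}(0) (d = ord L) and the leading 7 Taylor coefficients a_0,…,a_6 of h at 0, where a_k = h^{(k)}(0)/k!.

L = (264 - 384·x + 6912·x^2 - 6144·x^3 + 6144·x^4) + (-21 - 264·x - 96·x^2 + 4608·x^3 - 5376·x^4 + 6144·x^5)·Dx + (-1 + 41·x - 228·x^2 + 288·x^3 + 256·x^4 - 768·x^5 + 1024·x^6)·Dx^2  (order 2).
h: a_k = 9, 74, 411, 2164, 10565, 50238, 232463, …
ICs: h(0) = 9, h′(0) = 74.

f: a_k = 1, 1, 5, 9, 29, 65, 181, …
g: a_k = 2, 8, 32, 128, 512, 2048, 8192, …
f+g: L₀ = lclm(L_f,L_g), ord ≤ 1+1.
Differentiate: ansatz ord ≤ ord L₀ ⇒ L.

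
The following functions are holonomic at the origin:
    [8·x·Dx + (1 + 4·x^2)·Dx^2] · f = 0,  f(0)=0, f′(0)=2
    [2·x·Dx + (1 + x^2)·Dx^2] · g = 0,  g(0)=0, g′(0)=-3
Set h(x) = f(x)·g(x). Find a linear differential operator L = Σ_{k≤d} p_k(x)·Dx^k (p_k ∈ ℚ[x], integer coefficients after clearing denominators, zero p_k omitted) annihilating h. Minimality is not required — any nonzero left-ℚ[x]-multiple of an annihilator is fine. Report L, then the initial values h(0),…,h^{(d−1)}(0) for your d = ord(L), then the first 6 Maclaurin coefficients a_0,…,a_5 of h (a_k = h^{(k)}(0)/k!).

f: a_k = 0, 2, 0, -8/3, 0, 32/5, …
g: a_k = 0, -3, 0, 1, 0, -3/5, …
Sym-product of L_f,L_g gives L₀ (≤ ord 4).
L = (-96·x - 800·x^3 - 1024·x^5 + 640·x^7 + 1536·x^9)·Dx + (-20 - 412·x^2 - 1440·x^4 - 896·x^6 + 2240·x^8 + 2304·x^10)·Dx^2 + (-40·x - 280·x^3 - 480·x^5 + 272·x^7 + 1280·x^9 + 768·x^11)·Dx^3 + (-1 - 10·x^2 - 29·x^4 + 116·x^8 + 160·x^10 + 64·x^12)·Dx^4  (order 4).
h: a_k = 0, 0, -6, 0, 10, 0, …
ICs: h(0) = 0, h′(0) = 0, h′′(0) = -12, h′′′(0) = 0.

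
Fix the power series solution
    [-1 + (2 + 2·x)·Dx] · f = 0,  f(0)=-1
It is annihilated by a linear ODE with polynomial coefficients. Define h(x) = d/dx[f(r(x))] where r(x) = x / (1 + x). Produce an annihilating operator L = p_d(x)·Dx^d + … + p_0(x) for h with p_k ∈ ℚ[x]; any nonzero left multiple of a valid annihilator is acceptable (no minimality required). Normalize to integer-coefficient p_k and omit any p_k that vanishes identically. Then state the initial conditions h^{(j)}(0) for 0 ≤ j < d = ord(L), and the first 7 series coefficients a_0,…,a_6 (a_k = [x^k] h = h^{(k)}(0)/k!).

f: a_k = -1, -1/2, 1/8, -1/16, 5/128, -7/256, 21/1024, …
h₀=f(r): pull back L_f along r ⇒ L₀.
Derive L from L₀ (diff closure).
L = (-5 - 8·x) + (-2 - 6·x - 4·x^2)·Dx  (order 1).
h: a_k = -1/2, 5/4, -39/16, 141/32, -1995/256, 7059/512, -50435/2048, …
ICs: h(0) = -1/2.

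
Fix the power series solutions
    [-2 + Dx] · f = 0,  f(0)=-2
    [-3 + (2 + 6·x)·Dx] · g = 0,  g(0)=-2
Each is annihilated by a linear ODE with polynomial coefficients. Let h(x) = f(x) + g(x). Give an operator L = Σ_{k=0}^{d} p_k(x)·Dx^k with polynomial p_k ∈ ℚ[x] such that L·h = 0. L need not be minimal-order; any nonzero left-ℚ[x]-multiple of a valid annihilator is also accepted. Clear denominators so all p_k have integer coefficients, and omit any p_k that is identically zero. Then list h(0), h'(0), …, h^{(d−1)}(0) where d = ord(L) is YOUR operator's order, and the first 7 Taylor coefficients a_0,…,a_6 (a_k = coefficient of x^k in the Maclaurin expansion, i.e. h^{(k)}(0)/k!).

L = (42 + 72·x) + (-25 - 96·x - 144·x^2)·Dx + (2 + 30·x + 72·x^2)·Dx^2  (order 2).
h: a_k = -4, -7, -7/4, -145/24, 959/192, -26539/1920, 684809/23040, …
ICs: h(0) = -4, h′(0) = -7.

f: a_k = -2, -4, -4, -8/3, -4/3, -8/15, -8/45, …
g: a_k = -2, -3, 9/4, -27/8, 405/64, -1701/128, 15309/512, …
f+g: L₀ = lclm(L_f,L_g), ord ≤ 1+1.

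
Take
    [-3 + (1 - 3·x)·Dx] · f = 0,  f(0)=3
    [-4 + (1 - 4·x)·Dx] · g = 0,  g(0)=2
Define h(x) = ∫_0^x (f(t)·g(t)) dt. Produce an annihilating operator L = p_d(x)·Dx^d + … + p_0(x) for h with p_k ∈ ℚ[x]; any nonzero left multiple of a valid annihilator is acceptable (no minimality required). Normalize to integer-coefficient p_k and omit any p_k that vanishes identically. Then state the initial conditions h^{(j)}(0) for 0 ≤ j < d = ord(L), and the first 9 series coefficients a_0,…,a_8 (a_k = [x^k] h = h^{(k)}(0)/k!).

f: a_k = 3, 9, 27, 81, 243, 729, 2187, 6561, 19683, …
g: a_k = 2, 8, 32, 128, 512, 2048, 8192, 32768, 131072, …
Product ⇒ symmetric product L₀, ord ≤ 1.
Integrate: L := L₀·Dx.
L = (-7 + 24·x)·Dx + (1 - 7·x + 12·x^2)·Dx^2  (order 2).
h: a_k = 0, 6, 21, 74, 525/2, 4686/5, 3367, 85182/7, 176925/4, …
ICs: h(0) = 0, h′(0) = 6.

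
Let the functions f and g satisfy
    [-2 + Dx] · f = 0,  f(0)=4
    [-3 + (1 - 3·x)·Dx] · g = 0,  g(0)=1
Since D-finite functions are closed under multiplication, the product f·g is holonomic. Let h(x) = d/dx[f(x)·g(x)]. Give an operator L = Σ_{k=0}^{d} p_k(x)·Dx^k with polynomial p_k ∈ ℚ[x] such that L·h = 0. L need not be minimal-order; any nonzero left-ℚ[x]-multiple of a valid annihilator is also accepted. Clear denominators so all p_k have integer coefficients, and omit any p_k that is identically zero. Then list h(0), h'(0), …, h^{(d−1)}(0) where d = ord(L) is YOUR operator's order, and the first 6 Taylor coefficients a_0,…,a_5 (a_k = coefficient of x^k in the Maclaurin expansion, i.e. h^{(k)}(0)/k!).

L = (34 - 60·x + 36·x^2) + (-5 + 21·x - 18·x^2)·Dx  (order 1).
h: a_k = 20, 136, 628, 7568/3, 28396/3, 102232/3, …
ICs: h(0) = 20.

f: a_k = 4, 8, 8, 16/3, 8/3, 16/15, …
g: a_k = 1, 3, 9, 27, 81, 243, …
h₀=f·g: eliminate ⇒ L₀, order ≤ 1·1.
h₀' ⇒ L via d/dx closure of L₀.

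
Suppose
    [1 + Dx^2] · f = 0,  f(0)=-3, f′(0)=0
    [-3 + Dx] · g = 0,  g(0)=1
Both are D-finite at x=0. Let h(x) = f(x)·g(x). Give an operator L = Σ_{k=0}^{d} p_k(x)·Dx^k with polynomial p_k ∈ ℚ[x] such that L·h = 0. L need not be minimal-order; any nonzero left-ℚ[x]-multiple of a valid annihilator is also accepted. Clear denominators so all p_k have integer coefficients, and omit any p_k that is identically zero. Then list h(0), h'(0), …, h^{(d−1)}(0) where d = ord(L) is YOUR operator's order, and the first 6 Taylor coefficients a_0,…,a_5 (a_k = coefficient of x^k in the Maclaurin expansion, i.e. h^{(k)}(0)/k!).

L = 10 - 6·Dx + Dx^2  (order 2).
h: a_k = -3, -9, -12, -9, -7/2, 3/10, …
ICs: h(0) = -3, h′(0) = -9.

f: a_k = -3, 0, 3/2, 0, -1/8, 0, …
g: a_k = 1, 3, 9/2, 9/2, 27/8, 81/40, …
h₀=f·g: eliminate ⇒ L₀, order ≤ 2·1.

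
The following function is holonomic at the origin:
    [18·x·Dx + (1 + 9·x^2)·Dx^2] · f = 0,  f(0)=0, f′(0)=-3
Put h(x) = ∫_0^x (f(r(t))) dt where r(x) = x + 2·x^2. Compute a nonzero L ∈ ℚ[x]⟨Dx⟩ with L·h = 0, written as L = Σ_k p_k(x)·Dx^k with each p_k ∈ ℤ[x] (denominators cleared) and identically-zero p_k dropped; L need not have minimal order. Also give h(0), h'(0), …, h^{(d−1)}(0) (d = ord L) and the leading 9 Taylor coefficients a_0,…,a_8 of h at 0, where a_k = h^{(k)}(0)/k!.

L = (-4 + 18·x + 144·x^2 + 432·x^3 + 432·x^4)·Dx^2 + (1 + 4·x + 9·x^2 + 72·x^3 + 180·x^4 + 144·x^5)·Dx^3  (order 3).
h: a_k = 0, 0, -3/2, -2, 9/4, 54/5, 99/10, -414/7, -11421/56, …
ICs: h(0) = 0, h′(0) = 0, h′′(0) = -3.

f: a_k = 0, -3, 0, 9, 0, -243/5, 0, 2187/7, 0, …
f∘r: x↦r, Dx↦Dx/r' in L_f ⇒ L₀.
h=∫h₀ ⇒ L = L₀·Dx.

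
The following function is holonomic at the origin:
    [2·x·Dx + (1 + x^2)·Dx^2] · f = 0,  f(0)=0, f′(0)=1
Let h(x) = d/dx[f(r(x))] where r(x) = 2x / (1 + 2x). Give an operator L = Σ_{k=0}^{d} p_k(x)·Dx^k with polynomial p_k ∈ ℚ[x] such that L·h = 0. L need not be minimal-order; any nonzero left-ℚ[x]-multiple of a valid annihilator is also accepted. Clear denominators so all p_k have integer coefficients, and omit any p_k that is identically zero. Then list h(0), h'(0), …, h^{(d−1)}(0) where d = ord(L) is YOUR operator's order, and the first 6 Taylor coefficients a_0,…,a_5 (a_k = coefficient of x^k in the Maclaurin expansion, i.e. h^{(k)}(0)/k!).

f: a_k = 0, 1, 0, -1/3, 0, 1/5, …
L₀ from L_f via x↦r, Dx↦r'^{-1}Dx.
Differentiate: ansatz ord ≤ ord L₀ ⇒ L.
L = (4 + 16·x) + (1 + 4·x + 8·x^2)·Dx  (order 1).
h: a_k = 2, -8, 16, 0, -128, 512, …
ICs: h(0) = 2.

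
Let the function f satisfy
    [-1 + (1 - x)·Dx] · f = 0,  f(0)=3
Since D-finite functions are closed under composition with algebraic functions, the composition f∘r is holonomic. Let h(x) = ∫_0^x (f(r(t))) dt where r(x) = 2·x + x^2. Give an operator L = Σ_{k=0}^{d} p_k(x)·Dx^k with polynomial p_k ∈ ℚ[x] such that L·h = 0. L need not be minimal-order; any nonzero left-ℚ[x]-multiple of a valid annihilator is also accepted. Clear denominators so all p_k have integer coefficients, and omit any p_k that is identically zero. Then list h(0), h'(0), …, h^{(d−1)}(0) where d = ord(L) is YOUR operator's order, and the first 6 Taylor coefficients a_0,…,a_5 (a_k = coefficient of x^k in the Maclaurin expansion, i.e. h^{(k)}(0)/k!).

f: a_k = 3, 3, 3, 3, 3, 3, …
Substitute x→r, Dx→(1/r')Dx; clear ⇒ L₀.
Integrate: L := L₀·Dx.
L = (2 + 2·x)·Dx + (-1 + 2·x + x^2)·Dx^2  (order 2).
h: a_k = 0, 3, 3, 5, 9, 87/5, …
ICs: h(0) = 0, h′(0) = 3.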